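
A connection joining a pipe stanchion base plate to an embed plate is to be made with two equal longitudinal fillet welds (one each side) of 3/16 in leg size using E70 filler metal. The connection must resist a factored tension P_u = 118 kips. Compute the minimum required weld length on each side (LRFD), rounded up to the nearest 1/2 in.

L = 14.5 in on each side

E70XX → F_EXX = 70 ksi.
Throat t_e = 0.707 × 0.1875 = 0.1326 in.
φr_n = 0.75 × 0.6 × 70 × 0.1326 = 4.176 kips/in.
L_req = P_u / φr_n = 118 / 4.176 = 28.26 in total.
Per side: 28.26 / 2 = 14.13 in.
Round up → use L = 14.5 in on each side.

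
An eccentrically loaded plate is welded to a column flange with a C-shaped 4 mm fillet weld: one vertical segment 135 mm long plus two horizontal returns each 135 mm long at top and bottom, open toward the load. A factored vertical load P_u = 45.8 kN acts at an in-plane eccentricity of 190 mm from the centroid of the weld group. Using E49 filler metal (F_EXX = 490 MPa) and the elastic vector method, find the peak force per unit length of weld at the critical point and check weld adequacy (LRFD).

f_max ≈ 529 N/mm; adequate

Total weld length L_w = 405 mm. Treat welds as unit-width lines.
Centroid: x̄ = 2×135×67.5 / 405 = 45 mm from the vertical weld.
Polar moment about centroid: J = I_x + I_y = [135³/12 + 2×135×67.5²] + [135×45² + 2(135³/12 + 135×22.5²)] = 2255000 mm³.
Direct shear f_v = P/L_w = 45.8×10³ / 405 = 113.1 N/mm (vertical).
Torsion M = P·e = 45.8×10³ × 190 = 8702000 N·mm.
Critical point at (x, y) = (90, 67.5) from centroid. f_tx = M·y/J = 260.4 N/mm; f_ty = M·x/J = 347.3 N/mm.
Resultant f_max = √[f_tx² + (f_v + f_ty)²] = √[260.4² + (113.1 + 347.3)²] = 528.9 N/mm.
Capacity per unit length: φr_n = 0.75 × 0.6 × 490 × (0.707 × 4) = 623.6 N/mm.
528.9 ≤ 623.6 → adequate.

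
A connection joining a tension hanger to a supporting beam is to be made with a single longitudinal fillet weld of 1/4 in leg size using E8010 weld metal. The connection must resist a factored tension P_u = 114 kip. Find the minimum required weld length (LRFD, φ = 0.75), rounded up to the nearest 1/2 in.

E80XX → F_EXX = 80 ksi.
Throat t_e = 0.707 × 0.25 = 0.1767 in.
φr_n = 0.75 × 0.6 × 80 × 0.1767 = 6.363 kip/in.
L_req = P_u / φr_n = 114 / 6.363 = 17.92 in total.
Round up → use L = 18 in.

L = 18 in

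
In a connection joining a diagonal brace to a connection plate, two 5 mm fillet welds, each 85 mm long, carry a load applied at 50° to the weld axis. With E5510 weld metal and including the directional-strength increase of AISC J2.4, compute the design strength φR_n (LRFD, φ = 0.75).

E55XX → F_EXX = 550 MPa.
t_e = 0.707 × 5 = 3.535 mm; A_we = 3.535 × 170 = 600.9 mm².
Directional factor: 1.0 + 0.5 sin^1.5(50°) = 1.335.
F_nw = 0.6 × 550 × 1.335 = 440.6 MPa.
φR_n = 0.75 × 440.6 × 600.9 × 10⁻³ = 198.6 kN.

φR_n ≈ 199 kN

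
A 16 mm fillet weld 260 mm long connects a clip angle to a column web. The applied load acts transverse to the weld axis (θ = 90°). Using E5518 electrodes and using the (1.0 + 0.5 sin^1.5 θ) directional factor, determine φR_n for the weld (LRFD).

φR_n ≈ 1090 kN

E55XX → F_EXX = 550 MPa.
t_e = 0.707 × 16 = 11.31 mm; A_we = 11.31 × 260 = 2941 mm².
Directional factor: 1.0 + 0.5 sin^1.5(90°) = 1.5.
F_nw = 0.6 × 550 × 1.5 = 495 MPa.
φR_n = 0.75 × 495 × 2941 × 10⁻³ = 1092 kN.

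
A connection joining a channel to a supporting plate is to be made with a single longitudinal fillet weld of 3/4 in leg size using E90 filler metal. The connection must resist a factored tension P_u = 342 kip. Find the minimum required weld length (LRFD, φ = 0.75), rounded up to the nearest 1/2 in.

L = 16 in

E90XX → F_EXX = 90 ksi.
Throat t_e = 0.707 × 0.75 = 0.5302 in.
φr_n = 0.75 × 0.6 × 90 × 0.5302 = 21.48 kip/in.
L_req = P_u / φr_n = 342 / 21.48 = 15.93 in total.
Round up → use L = 16 in.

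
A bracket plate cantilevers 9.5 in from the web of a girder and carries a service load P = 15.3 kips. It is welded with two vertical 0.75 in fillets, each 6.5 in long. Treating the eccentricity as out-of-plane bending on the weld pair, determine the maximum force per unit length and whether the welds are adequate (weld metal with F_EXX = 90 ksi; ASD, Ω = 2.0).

f_max ≈ 10.4 kip/in; adequate

L_w = 2 × 6.5 = 13 in; section modulus (unit throat) S = 2 × L²/6 = 14.08 in².
Direct shear f_v = P/L_w = 15.3/13 = 1.177 kip/in.
Moment M = P × e = 15.3 × 9.5 = 145.35 kip·in; bending f_b = M/S = 10.32 kip/in.
f_max = √(f_v² + f_b²) = √(1.177² + 10.32²) = 10.39 kip/in.
r_n/Ω = (1/2.0) × 0.6 × 90 × (0.707 × 0.75) = 14.32 kip/in → adequate.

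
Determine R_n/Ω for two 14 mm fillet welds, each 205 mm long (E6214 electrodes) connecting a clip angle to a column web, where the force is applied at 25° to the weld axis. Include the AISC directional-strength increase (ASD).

R_n/Ω ≈ 859 kN

E62XX → F_EXX = 620 MPa.
t_e = 0.707 × 14 = 9.898 mm; A_we = 9.898 × 410 = 4058 mm².
Directional factor: 1.0 + 0.5 sin^1.5(25°) = 1.137.
F_nw = 0.6 × 620 × 1.137 = 423.1 MPa.
R_n/Ω = (423.1 × 4058) / 2.0 × 10⁻³ = 858.5 kN.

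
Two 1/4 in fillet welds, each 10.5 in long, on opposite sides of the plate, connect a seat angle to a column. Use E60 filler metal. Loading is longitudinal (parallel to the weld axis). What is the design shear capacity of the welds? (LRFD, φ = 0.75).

E60XX → F_EXX = 60 ksi.
Effective throat t_e = 0.707 × 0.25 = 0.1767 in.
Total length L = 21 in; A_we = 0.1767 × 21 = 3.712 in².
F_nw = 0.6 F_EXX = 0.6 × 60 = 36 ksi.
φR_n = 0.75 × 36 × 3.712 = 100.2 kip.

φR_n ≈ 100 kip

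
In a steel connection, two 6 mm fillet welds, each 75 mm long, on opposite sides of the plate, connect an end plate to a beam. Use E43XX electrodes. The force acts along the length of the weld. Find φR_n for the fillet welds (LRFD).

E43XX → F_EXX = 430 MPa.
Effective throat t_e = 0.707 × 6 = 4.242 mm.
Total length L = 150 mm; A_we = 4.242 × 150 = 636.3 mm².
F_nw = 0.6 F_EXX = 0.6 × 430 = 258 MPa.
φR_n = 0.75 × 258 × 636.3 × 10⁻³ = 123.1 kN.

φR_n ≈ 123 kN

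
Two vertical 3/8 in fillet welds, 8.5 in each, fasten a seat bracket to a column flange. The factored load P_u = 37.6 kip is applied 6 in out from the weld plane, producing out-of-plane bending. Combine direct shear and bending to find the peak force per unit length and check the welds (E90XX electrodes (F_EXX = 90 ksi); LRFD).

f_max ≈ 9.63 kip/in; adequate

L_w = 2 × 8.5 = 17 in; section modulus (unit throat) S = 2 × L²/6 = 24.08 in².
Direct shear f_v = P/L_w = 37.6/17 = 2.212 kip/in.
Moment M = P × e = 37.6 × 6 = 225.6 kip·in; bending f_b = M/S = 9.367 kip/in.
f_max = √(f_v² + f_b²) = √(2.212² + 9.367²) = 9.625 kip/in.
φr_n = 0.75 × 0.6 × 90 × (0.707 × 0.375) = 10.74 kip/in → adequate.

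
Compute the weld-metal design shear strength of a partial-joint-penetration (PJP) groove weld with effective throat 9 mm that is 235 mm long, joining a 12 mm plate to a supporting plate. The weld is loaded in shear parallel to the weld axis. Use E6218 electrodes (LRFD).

φR_n ≈ 590 kN

E62XX → F_EXX = 620 MPa.
Effective throat (given) t_e = 9 mm.
A_we = 9 × 235 = 2115 mm².
F_nw = 0.6 F_EXX = 372 MPa.
φR_n = 0.75 × 372 × 2115 × 10⁻³ = 590.1 kN.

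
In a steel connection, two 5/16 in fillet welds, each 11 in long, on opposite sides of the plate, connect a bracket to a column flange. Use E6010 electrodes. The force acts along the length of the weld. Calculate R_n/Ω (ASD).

E60XX → F_EXX = 60 ksi.
Effective throat t_e = 0.707 × 0.3125 = 0.2209 in.
Total length L = 22 in; A_we = 0.2209 × 22 = 4.861 in².
F_nw = 0.6 F_EXX = 0.6 × 60 = 36 ksi.
R_n = 36 × 4.861 = 175 kips; R_n/Ω = 175/2.0 = 87.49 kips.

R_n/Ω ≈ 87.5 kips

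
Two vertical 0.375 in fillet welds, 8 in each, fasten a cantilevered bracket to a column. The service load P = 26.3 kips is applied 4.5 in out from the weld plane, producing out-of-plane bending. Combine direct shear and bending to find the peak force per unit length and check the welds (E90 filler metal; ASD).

E90XX → F_EXX = 90 ksi.
L_w = 2 × 8 = 16 in; section modulus (unit throat) S = 2 × L²/6 = 21.33 in².
Direct shear f_v = P/L_w = 26.3/16 = 1.644 kip/in.
Moment M = P × e = 26.3 × 4.5 = 118.35 kip·in; bending f_b = M/S = 5.548 kip/in.
f_max = √(f_v² + f_b²) = √(1.644² + 5.548²) = 5.786 kip/in.
r_n/Ω = (1/2.0) × 0.6 × 90 × (0.707 × 0.375) = 7.158 kip/in → adequate.

f_max ≈ 5.79 kip/in; adequate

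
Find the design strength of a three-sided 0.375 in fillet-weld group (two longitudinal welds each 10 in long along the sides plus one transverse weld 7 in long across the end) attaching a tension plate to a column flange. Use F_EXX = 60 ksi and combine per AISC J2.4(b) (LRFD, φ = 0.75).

t_e = 0.707 × 0.375 = 0.2651 in.
R_nwl = 0.6 × 60 × 0.2651 × 20 = 190.9 kips (longitudinal, 2 welds).
R_nwt = 0.6 × 60 × 0.2651 × 7 = 66.81 kips (transverse, base value).
(i) R_nwl + R_nwt = 257.7 kips; (ii) 0.85 R_nwl + 1.5 R_nwt = 262.5 kips.
R_n = max = 262.5 kips [governs: (ii)]; φR_n = 196.9 kips.

φR_n ≈ 197 kips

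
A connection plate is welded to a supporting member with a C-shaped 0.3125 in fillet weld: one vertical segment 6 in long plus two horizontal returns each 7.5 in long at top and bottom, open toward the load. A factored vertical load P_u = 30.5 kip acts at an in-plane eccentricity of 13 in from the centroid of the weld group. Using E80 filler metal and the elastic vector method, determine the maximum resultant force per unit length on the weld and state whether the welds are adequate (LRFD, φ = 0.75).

E80XX → F_EXX = 80 ksi.
Total weld length L_w = 21 in. Treat welds as unit-width lines.
Centroid: x̄ = 2×7.5×3.75 / 21 = 2.679 in from the vertical weld.
Polar moment about centroid: J = I_x + I_y = [6³/12 + 2×7.5×3²] + [6×2.679² + 2(7.5³/12 + 7.5×1.071²)] = 283.6 in³.
Direct shear f_v = P/L_w = 30.5 / 21 = 1.452 kip/in (vertical).
Torsion M = P·e = 30.5 × 13 = 396.5 kip·in.
Critical point at (x, y) = (4.821, 3) from centroid. f_tx = M·y/J = 4.195 kip/in; f_ty = M·x/J = 6.741 kip/in.
Resultant f_max = √[f_tx² + (f_v + f_ty)²] = √[4.195² + (1.452 + 6.741)²] = 9.205 kip/in.
Capacity per unit length: φr_n = 0.75 × 0.6 × 80 × (0.707 × 0.3125) = 7.954 kip/in.
9.205 > 7.954 → NOT adequate.

f_max ≈ 9.2 kip/in; NOT adequate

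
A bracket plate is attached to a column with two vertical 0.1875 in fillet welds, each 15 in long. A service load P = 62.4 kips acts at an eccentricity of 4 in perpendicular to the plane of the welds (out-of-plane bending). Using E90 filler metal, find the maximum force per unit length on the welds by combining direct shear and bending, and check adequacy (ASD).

E90XX → F_EXX = 90 ksi.
L_w = 2 × 15 = 30 in; section modulus (unit throat) S = 2 × L²/6 = 75 in².
Direct shear f_v = P/L_w = 62.4/30 = 2.08 kip/in.
Moment M = P × e = 62.4 × 4 = 249.6 kip·in; bending f_b = M/S = 3.328 kip/in.
f_max = √(f_v² + f_b²) = √(2.08² + 3.328²) = 3.925 kip/in.
r_n/Ω = (1/2.0) × 0.6 × 90 × (0.707 × 0.1875) = 3.579 kip/in → NOT adequate.

f_max ≈ 3.92 kip/in; NOT adequate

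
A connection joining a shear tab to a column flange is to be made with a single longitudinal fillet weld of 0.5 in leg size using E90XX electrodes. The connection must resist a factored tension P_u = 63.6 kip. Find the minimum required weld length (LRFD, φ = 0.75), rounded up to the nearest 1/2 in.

E90XX → F_EXX = 90 ksi.
Throat t_e = 0.707 × 0.5 = 0.3535 in.
φr_n = 0.75 × 0.6 × 90 × 0.3535 = 14.32 kip/in.
L_req = P_u / φr_n = 63.6 / 14.32 = 4.442 in total.
Round up → use L = 4.5 in.

L = 4.5 in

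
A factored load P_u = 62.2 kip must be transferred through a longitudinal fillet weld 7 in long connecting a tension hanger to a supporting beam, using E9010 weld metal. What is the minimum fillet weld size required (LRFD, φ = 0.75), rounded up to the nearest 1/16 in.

E90XX → F_EXX = 90 ksi.
Total weld length L = 7 in.
Required throat t_e = P_u / (φ × 0.6 F_EXX × L) = 62.2 / (0.75 × 0.6 × 90 × 7) = 0.2194 in.
Required leg w = t_e / 0.707 = 0.3103 in → use 5/16 in.

w = 5/16 in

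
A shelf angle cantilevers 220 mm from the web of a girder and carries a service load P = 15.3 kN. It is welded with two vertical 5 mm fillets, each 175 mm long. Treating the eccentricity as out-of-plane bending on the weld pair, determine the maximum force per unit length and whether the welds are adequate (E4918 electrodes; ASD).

f_max ≈ 333 N/mm; adequate

E49XX → F_EXX = 490 MPa.
L_w = 2 × 175 = 350 mm; section modulus (unit throat) S = 2 × L²/6 = 10210 mm².
Direct shear f_v = P/L_w = 15.3×10³/350 = 43.71 N/mm.
Moment M = P × e = 15.3×10³ × 220 = 3366000 N·mm; bending f_b = M/S = 329.7 N/mm.
f_max = √(f_v² + f_b²) = √(43.71² + 329.7²) = 332.6 N/mm.
r_n/Ω = (1/2.0) × 0.6 × 490 × (0.707 × 5) = 519.6 N/mm → adequate.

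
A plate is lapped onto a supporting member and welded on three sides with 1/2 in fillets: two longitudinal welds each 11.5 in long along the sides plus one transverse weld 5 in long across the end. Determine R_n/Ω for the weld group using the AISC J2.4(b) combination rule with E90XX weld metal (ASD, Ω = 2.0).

E90XX → F_EXX = 90 ksi.
t_e = 0.707 × 0.5 = 0.3535 in.
R_nwl = 0.6 × 90 × 0.3535 × 23 = 439 kips (longitudinal, 2 welds).
R_nwt = 0.6 × 90 × 0.3535 × 5 = 95.44 kips (transverse, base value).
(i) R_nwl + R_nwt = 534.5 kips; (ii) 0.85 R_nwl + 1.5 R_nwt = 516.4 kips.
R_n = max = 534.5 kips [governs: (i)]; R_n/Ω = 267.2 kips.

R_n/Ω ≈ 267 kips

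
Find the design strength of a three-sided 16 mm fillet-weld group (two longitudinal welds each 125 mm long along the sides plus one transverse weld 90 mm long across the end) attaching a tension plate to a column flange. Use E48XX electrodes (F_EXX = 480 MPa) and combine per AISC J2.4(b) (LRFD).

φR_n ≈ 849 kN

t_e = 0.707 × 16 = 11.31 mm.
R_nwl = 0.6 × 480 × 11.31 × 250 × 10⁻³ = 814.5 kN (longitudinal, 2 welds).
R_nwt = 0.6 × 480 × 11.31 × 90 × 10⁻³ = 293.2 kN (transverse, base value).
(i) R_nwl + R_nwt = 1108 kN; (ii) 0.85 R_nwl + 1.5 R_nwt = 1132 kN.
R_n = max = 1132 kN [governs: (ii)]; φR_n = 849.1 kN.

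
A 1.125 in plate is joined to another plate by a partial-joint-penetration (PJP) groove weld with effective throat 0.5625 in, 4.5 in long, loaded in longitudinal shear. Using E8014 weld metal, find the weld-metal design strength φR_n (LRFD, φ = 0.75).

E80XX → F_EXX = 80 ksi.
Effective throat (given) t_e = 0.5625 in.
A_we = 0.5625 × 4.5 = 2.531 in².
F_nw = 0.6 F_EXX = 48 ksi.
φR_n = 0.75 × 48 × 2.531 = 91.12 kips.

φR_n ≈ 91.1 kips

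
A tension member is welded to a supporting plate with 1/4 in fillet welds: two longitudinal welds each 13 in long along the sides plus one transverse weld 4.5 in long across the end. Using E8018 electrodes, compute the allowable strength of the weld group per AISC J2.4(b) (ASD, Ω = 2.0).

R_n/Ω ≈ 129 kip

E80XX → F_EXX = 80 ksi.
t_e = 0.707 × 0.25 = 0.1767 in.
R_nwl = 0.6 × 80 × 0.1767 × 26 = 220.6 kip (longitudinal, 2 welds).
R_nwt = 0.6 × 80 × 0.1767 × 4.5 = 38.18 kip (transverse, base value).
(i) R_nwl + R_nwt = 258.8 kip; (ii) 0.85 R_nwl + 1.5 R_nwt = 244.8 kip.
R_n = max = 258.8 kip [governs: (i)]; R_n/Ω = 129.4 kip.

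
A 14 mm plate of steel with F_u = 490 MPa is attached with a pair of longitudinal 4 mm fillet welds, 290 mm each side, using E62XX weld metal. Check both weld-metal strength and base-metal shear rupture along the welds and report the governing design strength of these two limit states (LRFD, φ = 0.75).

φR_n ≈ 458 kN (weld metal governs)

E62XX → F_EXX = 620 MPa.
t_e = 0.707 × 4 = 2.828 mm; L = 580 mm.
Weld metal: φR_n = 0.75 × 0.6 × 620 × 2.828 × 580 × 10⁻³ = 457.6 kN.
Base metal (shear rupture): φR_n = 0.75 × 0.6 × 490 × 14 × 580 × 10⁻³ = 1790 kN.
Governing: weld metal.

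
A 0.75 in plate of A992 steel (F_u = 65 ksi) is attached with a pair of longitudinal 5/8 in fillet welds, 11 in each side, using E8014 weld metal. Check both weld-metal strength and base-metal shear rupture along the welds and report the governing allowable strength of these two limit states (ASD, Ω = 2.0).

R_n/Ω ≈ 233 kips (weld metal governs)

E80XX → F_EXX = 80 ksi.
t_e = 0.707 × 0.625 = 0.4419 in; L = 22 in.
Weld metal: R_n/Ω = (1/2.0) × 0.6 × 80 × 0.4419 × 22 = 233.3 kips.
Base metal (shear rupture): R_n/Ω = (1/2.0) × 0.6 × 65 × 0.75 × 22 = 321.8 kips.
Governing: weld metal.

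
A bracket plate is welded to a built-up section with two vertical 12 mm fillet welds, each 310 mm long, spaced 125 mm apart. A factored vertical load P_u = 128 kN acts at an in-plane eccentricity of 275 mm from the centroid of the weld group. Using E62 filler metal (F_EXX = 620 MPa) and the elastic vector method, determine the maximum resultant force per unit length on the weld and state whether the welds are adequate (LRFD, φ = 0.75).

Total weld length L_w = 620 mm. Treat welds as unit-width lines.
Polar moment about centroid: J = 2[d³/12 + d(b/2)²] = 2[310³/12 + 310×62.5²] = 7387000 mm³.
Direct shear f_v = P/L_w = 128×10³ / 620 = 206.5 N/mm (vertical).
Torsion M = P·e = 128×10³ × 275 = 35200000 N·mm.
Critical point at (x, y) = (62.5, 155) from centroid. f_tx = M·y/J = 738.6 N/mm; f_ty = M·x/J = 297.8 N/mm.
Resultant f_max = √[f_tx² + (f_v + f_ty)²] = √[738.6² + (206.5 + 297.8)²] = 894.3 N/mm.
Capacity per unit length: φr_n = 0.75 × 0.6 × 620 × (0.707 × 12) = 2367 N/mm.
894.3 ≤ 2367 → adequate.

f_max ≈ 894 N/mm; adequate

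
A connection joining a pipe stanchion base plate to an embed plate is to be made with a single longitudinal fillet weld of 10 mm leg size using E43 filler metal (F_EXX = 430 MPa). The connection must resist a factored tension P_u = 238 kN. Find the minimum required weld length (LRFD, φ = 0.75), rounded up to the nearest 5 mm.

L = 175 mm

Throat t_e = 0.707 × 10 = 7.07 mm.
φr_n = 0.75 × 0.6 × 430 × 7.07 × 10⁻³ = 1.368 kN/mm.
L_req = P_u / φr_n = 238 / 1.368 = 174 mm total.
Round up → use L = 175 mm.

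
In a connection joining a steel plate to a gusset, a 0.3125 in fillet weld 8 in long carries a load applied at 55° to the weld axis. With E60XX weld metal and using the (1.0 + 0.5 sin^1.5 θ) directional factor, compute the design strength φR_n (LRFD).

E60XX → F_EXX = 60 ksi.
t_e = 0.707 × 0.3125 = 0.2209 in; A_we = 0.2209 × 8 = 1.767 in².
Directional factor: 1.0 + 0.5 sin^1.5(55°) = 1.371.
F_nw = 0.6 × 60 × 1.371 = 49.35 ksi.
φR_n = 0.75 × 49.35 × 1.767 = 65.41 kip.

φR_n ≈ 65.4 kip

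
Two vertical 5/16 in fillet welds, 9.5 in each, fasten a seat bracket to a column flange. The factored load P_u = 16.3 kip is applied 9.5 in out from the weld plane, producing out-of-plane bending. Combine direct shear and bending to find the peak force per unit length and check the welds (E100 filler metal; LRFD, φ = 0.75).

f_max ≈ 5.22 kip/in; adequate

E100XX → F_EXX = 100 ksi.
L_w = 2 × 9.5 = 19 in; section modulus (unit throat) S = 2 × L²/6 = 30.08 in².
Direct shear f_v = P/L_w = 16.3/19 = 0.8579 kip/in.
Moment M = P × e = 16.3 × 9.5 = 154.85 kip·in; bending f_b = M/S = 5.147 kip/in.
f_max = √(f_v² + f_b²) = √(0.8579² + 5.147²) = 5.218 kip/in.
φr_n = 0.75 × 0.6 × 100 × (0.707 × 0.3125) = 9.942 kip/in → adequate.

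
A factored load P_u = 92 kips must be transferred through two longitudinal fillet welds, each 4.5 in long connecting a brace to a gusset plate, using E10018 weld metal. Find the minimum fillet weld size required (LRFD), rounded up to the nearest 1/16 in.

w = 3/8 in

E100XX → F_EXX = 100 ksi.
Total weld length L = 9 in.
Required throat t_e = P_u / (φ × 0.6 F_EXX × L) = 92 / (0.75 × 0.6 × 100 × 9) = 0.2272 in.
Required leg w = t_e / 0.707 = 0.3213 in → use 3/8 in.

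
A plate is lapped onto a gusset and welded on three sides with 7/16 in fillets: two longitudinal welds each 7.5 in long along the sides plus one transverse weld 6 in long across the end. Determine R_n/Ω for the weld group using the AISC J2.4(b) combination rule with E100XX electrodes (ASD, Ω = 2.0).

R_n/Ω ≈ 202 kip

E100XX → F_EXX = 100 ksi.
t_e = 0.707 × 0.4375 = 0.3093 in.
R_nwl = 0.6 × 100 × 0.3093 × 15 = 278.4 kip (longitudinal, 2 welds).
R_nwt = 0.6 × 100 × 0.3093 × 6 = 111.4 kip (transverse, base value).
(i) R_nwl + R_nwt = 389.7 kip; (ii) 0.85 R_nwl + 1.5 R_nwt = 403.7 kip.
R_n = max = 403.7 kip [governs: (ii)]; R_n/Ω = 201.8 kip.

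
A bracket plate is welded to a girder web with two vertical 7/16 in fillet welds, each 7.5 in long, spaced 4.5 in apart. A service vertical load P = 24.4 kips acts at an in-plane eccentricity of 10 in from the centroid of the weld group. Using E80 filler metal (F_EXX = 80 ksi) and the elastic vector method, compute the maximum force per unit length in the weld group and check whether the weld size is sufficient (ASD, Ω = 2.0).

Total weld length L_w = 15 in. Treat welds as unit-width lines.
Polar moment about centroid: J = 2[d³/12 + d(b/2)²] = 2[7.5³/12 + 7.5×2.25²] = 146.2 in³.
Direct shear f_v = P/L_w = 24.4 / 15 = 1.627 kip/in (vertical).
Torsion M = P·e = 24.4 × 10 = 244 kip·in.
Critical point at (x, y) = (2.25, 3.75) from centroid. f_tx = M·y/J = 6.256 kip/in; f_ty = M·x/J = 3.754 kip/in.
Resultant f_max = √[f_tx² + (f_v + f_ty)²] = √[6.256² + (1.627 + 3.754)²] = 8.252 kip/in.
Capacity per unit length: r_n/Ω = (1/2.0) × 0.6 × 80 × (0.707 × 0.4375) = 7.423 kip/in.
8.252 > 7.423 → NOT adequate.

f_max ≈ 8.25 kip/in; NOT adequate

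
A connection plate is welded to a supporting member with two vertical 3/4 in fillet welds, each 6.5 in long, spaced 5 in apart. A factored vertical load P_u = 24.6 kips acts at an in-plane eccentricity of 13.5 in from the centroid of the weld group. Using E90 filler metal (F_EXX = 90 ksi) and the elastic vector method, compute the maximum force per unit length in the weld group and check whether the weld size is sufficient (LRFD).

f_max ≈ 12 kip/in; adequate

Total weld length L_w = 13 in. Treat welds as unit-width lines.
Polar moment about centroid: J = 2[d³/12 + d(b/2)²] = 2[6.5³/12 + 6.5×2.5²] = 127 in³.
Direct shear f_v = P/L_w = 24.6 / 13 = 1.892 kip/in (vertical).
Torsion M = P·e = 24.6 × 13.5 = 332.1 kip·in.
Critical point at (x, y) = (2.5, 3.25) from centroid. f_tx = M·y/J = 8.497 kip/in; f_ty = M·x/J = 6.536 kip/in.
Resultant f_max = √[f_tx² + (f_v + f_ty)²] = √[8.497² + (1.892 + 6.536)²] = 11.97 kip/in.
Capacity per unit length: φr_n = 0.75 × 0.6 × 90 × (0.707 × 0.75) = 21.48 kip/in.
11.97 ≤ 21.48 → adequate.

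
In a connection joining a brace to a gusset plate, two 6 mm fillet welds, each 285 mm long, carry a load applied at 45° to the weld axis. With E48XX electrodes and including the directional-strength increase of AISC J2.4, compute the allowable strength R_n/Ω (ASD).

R_n/Ω ≈ 452 kN

E48XX → F_EXX = 480 MPa.
t_e = 0.707 × 6 = 4.242 mm; A_we = 4.242 × 570 = 2418 mm².
Directional factor: 1.0 + 0.5 sin^1.5(45°) = 1.297.
F_nw = 0.6 × 480 × 1.297 = 373.6 MPa.
R_n/Ω = (373.6 × 2418) / 2.0 × 10⁻³ = 451.7 kN.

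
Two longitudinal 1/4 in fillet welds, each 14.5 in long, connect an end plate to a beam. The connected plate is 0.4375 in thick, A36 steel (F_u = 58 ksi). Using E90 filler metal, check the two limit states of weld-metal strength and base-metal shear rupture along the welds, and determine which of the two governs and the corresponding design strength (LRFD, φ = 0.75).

E90XX → F_EXX = 90 ksi.
t_e = 0.707 × 0.25 = 0.1767 in; L = 29 in.
Weld metal: φR_n = 0.75 × 0.6 × 90 × 0.1767 × 29 = 207.6 kips.
Base metal (shear rupture): φR_n = 0.75 × 0.6 × 58 × 0.4375 × 29 = 331.1 kips.
Governing: weld metal.

φR_n ≈ 208 kips (weld metal governs)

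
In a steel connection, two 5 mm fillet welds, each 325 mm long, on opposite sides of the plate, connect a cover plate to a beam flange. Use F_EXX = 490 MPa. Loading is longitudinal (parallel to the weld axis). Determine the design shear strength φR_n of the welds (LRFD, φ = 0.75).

Effective throat t_e = 0.707 × 5 = 3.535 mm.
Total length L = 650 mm; A_we = 3.535 × 650 = 2298 mm².
F_nw = 0.6 F_EXX = 0.6 × 490 = 294 MPa.
φR_n = 0.75 × 294 × 2298 × 10⁻³ = 506.7 kN.

φR_n ≈ 507 kN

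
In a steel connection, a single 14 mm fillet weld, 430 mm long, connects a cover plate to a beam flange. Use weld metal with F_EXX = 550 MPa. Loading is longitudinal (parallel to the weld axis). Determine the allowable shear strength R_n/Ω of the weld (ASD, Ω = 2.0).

R_n/Ω ≈ 702 kN

Effective throat t_e = 0.707 × 14 = 9.898 mm.
Total length L = 430 mm; A_we = 9.898 × 430 = 4256 mm².
F_nw = 0.6 F_EXX = 0.6 × 550 = 330 MPa.
R_n = 330 × 4256 × 10⁻³ = 1405 kN; R_n/Ω = 1405/2.0 = 702.3 kN.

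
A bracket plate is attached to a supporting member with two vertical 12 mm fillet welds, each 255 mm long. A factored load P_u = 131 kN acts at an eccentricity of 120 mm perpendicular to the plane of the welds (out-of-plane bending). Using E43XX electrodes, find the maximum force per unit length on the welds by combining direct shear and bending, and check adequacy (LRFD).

E43XX → F_EXX = 430 MPa.
L_w = 2 × 255 = 510 mm; section modulus (unit throat) S = 2 × L²/6 = 21680 mm².
Direct shear f_v = P/L_w = 131×10³/510 = 256.9 N/mm.
Moment M = P × e = 131×10³ × 120 = 15720000 N·mm; bending f_b = M/S = 725.3 N/mm.
f_max = √(f_v² + f_b²) = √(256.9² + 725.3²) = 769.4 N/mm.
φr_n = 0.75 × 0.6 × 430 × (0.707 × 12) = 1642 N/mm → adequate.

f_max ≈ 769 N/mm; adequate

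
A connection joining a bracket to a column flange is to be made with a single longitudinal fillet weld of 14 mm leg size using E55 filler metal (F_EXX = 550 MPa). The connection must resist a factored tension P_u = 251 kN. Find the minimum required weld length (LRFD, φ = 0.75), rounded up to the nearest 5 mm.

L = 105 mm

Throat t_e = 0.707 × 14 = 9.898 mm.
φr_n = 0.75 × 0.6 × 550 × 9.898 × 10⁻³ = 2.45 kN/mm.
L_req = P_u / φr_n = 251 / 2.45 = 102.5 mm total.
Round up → use L = 105 mm.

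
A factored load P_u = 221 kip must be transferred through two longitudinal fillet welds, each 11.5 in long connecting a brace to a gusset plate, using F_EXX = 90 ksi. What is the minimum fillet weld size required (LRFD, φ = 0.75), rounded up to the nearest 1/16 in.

w = 3/8 in

Total weld length L = 23 in.
Required throat t_e = P_u / (φ × 0.6 F_EXX × L) = 221 / (0.75 × 0.6 × 90 × 23) = 0.2373 in.
Required leg w = t_e / 0.707 = 0.3356 in → use 3/8 in.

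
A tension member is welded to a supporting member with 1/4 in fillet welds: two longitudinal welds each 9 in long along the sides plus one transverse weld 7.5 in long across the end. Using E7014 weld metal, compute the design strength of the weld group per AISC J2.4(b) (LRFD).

φR_n ≈ 148 kips

E70XX → F_EXX = 70 ksi.
t_e = 0.707 × 0.25 = 0.1767 in.
R_nwl = 0.6 × 70 × 0.1767 × 18 = 133.6 kips (longitudinal, 2 welds).
R_nwt = 0.6 × 70 × 0.1767 × 7.5 = 55.68 kips (transverse, base value).
(i) R_nwl + R_nwt = 189.3 kips; (ii) 0.85 R_nwl + 1.5 R_nwt = 197.1 kips.
R_n = max = 197.1 kips [governs: (ii)]; φR_n = 147.8 kips.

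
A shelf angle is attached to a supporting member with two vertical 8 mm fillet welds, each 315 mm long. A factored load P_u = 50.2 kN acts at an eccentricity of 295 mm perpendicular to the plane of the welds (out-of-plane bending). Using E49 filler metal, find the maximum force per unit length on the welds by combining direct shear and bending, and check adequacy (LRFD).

f_max ≈ 455 N/mm; adequate

E49XX → F_EXX = 490 MPa.
L_w = 2 × 315 = 630 mm; section modulus (unit throat) S = 2 × L²/6 = 33080 mm².
Direct shear f_v = P/L_w = 50.2×10³/630 = 79.68 N/mm.
Moment M = P × e = 50.2×10³ × 295 = 14809000 N·mm; bending f_b = M/S = 447.7 N/mm.
f_max = √(f_v² + f_b²) = √(79.68² + 447.7²) = 454.8 N/mm.
φr_n = 0.75 × 0.6 × 490 × (0.707 × 8) = 1247 N/mm → adequate.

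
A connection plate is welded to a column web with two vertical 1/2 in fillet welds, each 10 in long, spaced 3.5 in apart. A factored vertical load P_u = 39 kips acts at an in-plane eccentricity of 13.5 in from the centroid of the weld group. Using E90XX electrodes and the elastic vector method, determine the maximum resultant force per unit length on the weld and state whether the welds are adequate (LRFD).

E90XX → F_EXX = 90 ksi.
Total weld length L_w = 20 in. Treat welds as unit-width lines.
Polar moment about centroid: J = 2[d³/12 + d(b/2)²] = 2[10³/12 + 10×1.75²] = 227.9 in³.
Direct shear f_v = P/L_w = 39 / 20 = 1.95 kip/in (vertical).
Torsion M = P·e = 39 × 13.5 = 526.5 kip·in.
Critical point at (x, y) = (1.75, 5) from centroid. f_tx = M·y/J = 11.55 kip/in; f_ty = M·x/J = 4.043 kip/in.
Resultant f_max = √[f_tx² + (f_v + f_ty)²] = √[11.55² + (1.95 + 4.043)²] = 13.01 kip/in.
Capacity per unit length: φr_n = 0.75 × 0.6 × 90 × (0.707 × 0.5) = 14.32 kip/in.
13.01 ≤ 14.32 → adequate.

f_max ≈ 13 kip/in; adequate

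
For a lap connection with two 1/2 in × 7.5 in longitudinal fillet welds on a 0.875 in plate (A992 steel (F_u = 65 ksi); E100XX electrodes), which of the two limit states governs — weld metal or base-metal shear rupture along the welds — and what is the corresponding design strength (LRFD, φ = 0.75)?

E100XX → F_EXX = 100 ksi.
t_e = 0.707 × 0.5 = 0.3535 in; L = 15 in.
Weld metal: φR_n = 0.75 × 0.6 × 100 × 0.3535 × 15 = 238.6 kips.
Base metal (shear rupture): φR_n = 0.75 × 0.6 × 65 × 0.875 × 15 = 383.9 kips.
Governing: weld metal.

φR_n ≈ 239 kips (weld metal governs)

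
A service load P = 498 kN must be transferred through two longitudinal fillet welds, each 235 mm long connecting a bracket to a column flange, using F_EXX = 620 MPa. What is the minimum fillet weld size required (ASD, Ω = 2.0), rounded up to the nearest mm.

w = 9 mm

Total weld length L = 470 mm.
Required throat t_e = P × Ω / (0.6 F_EXX × L) = 498 × 2.0 / (0.6 × 620 × 470 × 10⁻³) = 5.697 mm.
Required leg w = t_e / 0.707 = 8.057 mm → use 9 mm.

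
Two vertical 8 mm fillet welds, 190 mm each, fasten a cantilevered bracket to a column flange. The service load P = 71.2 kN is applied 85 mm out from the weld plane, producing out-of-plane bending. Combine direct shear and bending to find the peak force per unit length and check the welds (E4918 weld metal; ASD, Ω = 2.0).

f_max ≈ 537 N/mm; adequate

E49XX → F_EXX = 490 MPa.
L_w = 2 × 190 = 380 mm; section modulus (unit throat) S = 2 × L²/6 = 12030 mm².
Direct shear f_v = P/L_w = 71.2×10³/380 = 187.4 N/mm.
Moment M = P × e = 71.2×10³ × 85 = 6052000 N·mm; bending f_b = M/S = 502.9 N/mm.
f_max = √(f_v² + f_b²) = √(187.4² + 502.9²) = 536.7 N/mm.
r_n/Ω = (1/2.0) × 0.6 × 490 × (0.707 × 8) = 831.4 N/mm → adequate.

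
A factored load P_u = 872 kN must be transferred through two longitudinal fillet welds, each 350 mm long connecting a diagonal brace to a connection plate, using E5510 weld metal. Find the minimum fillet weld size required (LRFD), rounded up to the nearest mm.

w = 8 mm

E55XX → F_EXX = 550 MPa.
Total weld length L = 700 mm.
Required throat t_e = P_u / (φ × 0.6 F_EXX × L) = 872 / (0.75 × 0.6 × 550 × 700 × 10⁻³) = 5.033 mm.
Required leg w = t_e / 0.707 = 7.119 mm → use 8 mm.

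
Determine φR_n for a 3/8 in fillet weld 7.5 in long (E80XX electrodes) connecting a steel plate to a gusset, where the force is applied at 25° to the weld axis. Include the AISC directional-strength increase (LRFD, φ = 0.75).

E80XX → F_EXX = 80 ksi.
t_e = 0.707 × 0.375 = 0.2651 in; A_we = 0.2651 × 7.5 = 1.988 in².
Directional factor: 1.0 + 0.5 sin^1.5(25°) = 1.137.
F_nw = 0.6 × 80 × 1.137 = 54.59 ksi.
φR_n = 0.75 × 54.59 × 1.988 = 81.42 kips.

φR_n ≈ 81.4 kips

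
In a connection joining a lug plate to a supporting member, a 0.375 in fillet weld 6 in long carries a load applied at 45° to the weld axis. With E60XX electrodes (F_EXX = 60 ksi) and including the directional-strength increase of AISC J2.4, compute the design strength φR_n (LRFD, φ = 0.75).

t_e = 0.707 × 0.375 = 0.2651 in; A_we = 0.2651 × 6 = 1.591 in².
Directional factor: 1.0 + 0.5 sin^1.5(45°) = 1.297.
F_nw = 0.6 × 60 × 1.297 = 46.7 ksi.
φR_n = 0.75 × 46.7 × 1.591 = 55.72 kip.

φR_n ≈ 55.7 kip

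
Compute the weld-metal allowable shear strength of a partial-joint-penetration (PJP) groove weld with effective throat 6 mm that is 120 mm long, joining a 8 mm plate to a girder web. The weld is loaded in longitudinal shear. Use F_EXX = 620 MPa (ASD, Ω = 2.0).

R_n/Ω ≈ 134 kN

Effective throat (given) t_e = 6 mm.
A_we = 6 × 120 = 720 mm².
F_nw = 0.6 F_EXX = 372 MPa.
R_n/Ω = (372 × 720) / 2.0 × 10⁻³ = 133.9 kN.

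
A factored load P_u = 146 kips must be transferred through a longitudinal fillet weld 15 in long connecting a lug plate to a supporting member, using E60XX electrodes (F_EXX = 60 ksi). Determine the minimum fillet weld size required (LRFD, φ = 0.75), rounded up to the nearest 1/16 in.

w = 9/16 in

Total weld length L = 15 in.
Required throat t_e = P_u / (φ × 0.6 F_EXX × L) = 146 / (0.75 × 0.6 × 60 × 15) = 0.3605 in.
Required leg w = t_e / 0.707 = 0.5099 in → use 9/16 in.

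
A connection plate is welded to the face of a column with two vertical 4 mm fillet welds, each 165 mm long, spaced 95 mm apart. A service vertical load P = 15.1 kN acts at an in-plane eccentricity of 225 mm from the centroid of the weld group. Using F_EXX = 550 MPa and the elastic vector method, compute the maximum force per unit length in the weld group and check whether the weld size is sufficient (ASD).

Total weld length L_w = 330 mm. Treat welds as unit-width lines.
Polar moment about centroid: J = 2[d³/12 + d(b/2)²] = 2[165³/12 + 165×47.5²] = 1493000 mm³.
Direct shear f_v = P/L_w = 15.1×10³ / 330 = 45.76 N/mm (vertical).
Torsion M = P·e = 15.1×10³ × 225 = 3397500 N·mm.
Critical point at (x, y) = (47.5, 82.5) from centroid. f_tx = M·y/J = 187.7 N/mm; f_ty = M·x/J = 108.1 N/mm.
Resultant f_max = √[f_tx² + (f_v + f_ty)²] = √[187.7² + (45.76 + 108.1)²] = 242.7 N/mm.
Capacity per unit length: r_n/Ω = (1/2.0) × 0.6 × 550 × (0.707 × 4) = 466.6 N/mm.
242.7 ≤ 466.6 → adequate.

f_max ≈ 243 N/mm; adequate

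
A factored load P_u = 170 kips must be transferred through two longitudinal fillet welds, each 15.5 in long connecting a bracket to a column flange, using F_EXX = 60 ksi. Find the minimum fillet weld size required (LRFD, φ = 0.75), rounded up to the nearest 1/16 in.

Total weld length L = 31 in.
Required throat t_e = P_u / (φ × 0.6 F_EXX × L) = 170 / (0.75 × 0.6 × 60 × 31) = 0.2031 in.
Required leg w = t_e / 0.707 = 0.2873 in → use 5/16 in.

w = 5/16 in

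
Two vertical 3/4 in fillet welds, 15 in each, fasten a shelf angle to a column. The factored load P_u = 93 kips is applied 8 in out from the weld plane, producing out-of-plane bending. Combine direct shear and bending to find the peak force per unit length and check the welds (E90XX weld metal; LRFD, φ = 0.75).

f_max ≈ 10.4 kip/in; adequate

E90XX → F_EXX = 90 ksi.
L_w = 2 × 15 = 30 in; section modulus (unit throat) S = 2 × L²/6 = 75 in².
Direct shear f_v = P/L_w = 93/30 = 3.1 kip/in.
Moment M = P × e = 93 × 8 = 744 kip·in; bending f_b = M/S = 9.92 kip/in.
f_max = √(f_v² + f_b²) = √(3.1² + 9.92²) = 10.39 kip/in.
φr_n = 0.75 × 0.6 × 90 × (0.707 × 0.75) = 21.48 kip/in → adequate.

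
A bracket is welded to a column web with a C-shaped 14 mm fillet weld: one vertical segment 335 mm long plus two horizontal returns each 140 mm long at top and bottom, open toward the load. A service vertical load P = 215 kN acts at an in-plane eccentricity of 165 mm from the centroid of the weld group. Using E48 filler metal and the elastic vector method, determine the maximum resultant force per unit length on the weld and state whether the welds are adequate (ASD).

E48XX → F_EXX = 480 MPa.
Total weld length L_w = 615 mm. Treat welds as unit-width lines.
Centroid: x̄ = 2×140×70 / 615 = 31.87 mm from the vertical weld.
Polar moment about centroid: J = I_x + I_y = [335³/12 + 2×140×167.5²] + [335×31.87² + 2(140³/12 + 140×38.13²)] = 12190000 mm³.
Direct shear f_v = P/L_w = 215×10³ / 615 = 349.6 N/mm (vertical).
Torsion M = P·e = 215×10³ × 165 = 35475000 N·mm.
Critical point at (x, y) = (108.1, 167.5) from centroid. f_tx = M·y/J = 487.3 N/mm; f_ty = M·x/J = 314.6 N/mm.
Resultant f_max = √[f_tx² + (f_v + f_ty)²] = √[487.3² + (349.6 + 314.6)²] = 823.8 N/mm.
Capacity per unit length: r_n/Ω = (1/2.0) × 0.6 × 480 × (0.707 × 14) = 1425 N/mm.
823.8 ≤ 1425 → adequate.

f_max ≈ 824 N/mm; adequate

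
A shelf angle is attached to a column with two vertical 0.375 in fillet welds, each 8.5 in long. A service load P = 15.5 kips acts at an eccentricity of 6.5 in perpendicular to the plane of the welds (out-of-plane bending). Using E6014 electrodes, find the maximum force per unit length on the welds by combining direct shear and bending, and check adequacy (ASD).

f_max ≈ 4.28 kip/in; adequate

E60XX → F_EXX = 60 ksi.
L_w = 2 × 8.5 = 17 in; section modulus (unit throat) S = 2 × L²/6 = 24.08 in².
Direct shear f_v = P/L_w = 15.5/17 = 0.9118 kip/in.
Moment M = P × e = 15.5 × 6.5 = 100.75 kip·in; bending f_b = M/S = 4.183 kip/in.
f_max = √(f_v² + f_b²) = √(0.9118² + 4.183²) = 4.282 kip/in.
r_n/Ω = (1/2.0) × 0.6 × 60 × (0.707 × 0.375) = 4.772 kip/in → adequate.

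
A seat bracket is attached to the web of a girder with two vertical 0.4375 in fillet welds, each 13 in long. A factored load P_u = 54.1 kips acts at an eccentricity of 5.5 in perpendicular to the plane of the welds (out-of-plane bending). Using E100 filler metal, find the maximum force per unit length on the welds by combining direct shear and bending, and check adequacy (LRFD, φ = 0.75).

E100XX → F_EXX = 100 ksi.
L_w = 2 × 13 = 26 in; section modulus (unit throat) S = 2 × L²/6 = 56.33 in².
Direct shear f_v = P/L_w = 54.1/26 = 2.081 kip/in.
Moment M = P × e = 54.1 × 5.5 = 297.55 kip·in; bending f_b = M/S = 5.282 kip/in.
f_max = √(f_v² + f_b²) = √(2.081² + 5.282²) = 5.677 kip/in.
φr_n = 0.75 × 0.6 × 100 × (0.707 × 0.4375) = 13.92 kip/in → adequate.

f_max ≈ 5.68 kip/in; adequate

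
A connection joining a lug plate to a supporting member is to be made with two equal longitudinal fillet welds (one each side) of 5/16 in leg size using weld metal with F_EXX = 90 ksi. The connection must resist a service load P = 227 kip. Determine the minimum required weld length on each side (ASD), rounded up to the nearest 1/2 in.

Throat t_e = 0.707 × 0.3125 = 0.2209 in.
r_n/Ω = (0.6 × 90 × 0.2209) / 2.0 = 5.965 kip/in.
L_req = P / (r_n/Ω) = 227 / 5.965 = 38.05 in total.
Per side: 38.05 / 2 = 19.03 in.
Round up → use L = 19.5 in on each side.

L = 19.5 in on each side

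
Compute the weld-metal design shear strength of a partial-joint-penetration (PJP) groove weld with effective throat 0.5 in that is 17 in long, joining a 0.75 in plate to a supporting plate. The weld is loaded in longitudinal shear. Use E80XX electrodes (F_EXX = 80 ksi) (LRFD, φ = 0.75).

φR_n ≈ 306 kips

Effective throat (given) t_e = 0.5 in.
A_we = 0.5 × 17 = 8.5 in².
F_nw = 0.6 F_EXX = 48 ksi.
φR_n = 0.75 × 48 × 8.5 = 306 kips.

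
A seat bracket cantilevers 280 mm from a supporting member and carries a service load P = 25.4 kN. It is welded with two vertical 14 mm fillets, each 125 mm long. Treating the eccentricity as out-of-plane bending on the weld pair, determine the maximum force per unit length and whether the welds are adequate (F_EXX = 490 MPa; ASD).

L_w = 2 × 125 = 250 mm; section modulus (unit throat) S = 2 × L²/6 = 5208 mm².
Direct shear f_v = P/L_w = 25.4×10³/250 = 101.6 N/mm.
Moment M = P × e = 25.4×10³ × 280 = 7112000 N·mm; bending f_b = M/S = 1366 N/mm.
f_max = √(f_v² + f_b²) = √(101.6² + 1366²) = 1369 N/mm.
r_n/Ω = (1/2.0) × 0.6 × 490 × (0.707 × 14) = 1455 N/mm → adequate.

f_max ≈ 1370 N/mm; adequate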